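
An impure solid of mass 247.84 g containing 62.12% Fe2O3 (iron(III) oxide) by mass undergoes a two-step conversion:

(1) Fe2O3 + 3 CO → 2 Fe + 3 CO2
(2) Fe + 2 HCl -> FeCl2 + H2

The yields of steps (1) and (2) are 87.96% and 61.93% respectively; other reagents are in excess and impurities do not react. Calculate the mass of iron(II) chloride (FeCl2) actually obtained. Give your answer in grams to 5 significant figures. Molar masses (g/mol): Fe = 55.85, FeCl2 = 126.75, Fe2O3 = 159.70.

Pure Fe2O3 = 247.84 × 0.6212 = 153.958 g.
n(Fe2O3) = 153.958 / 159.70 = 0.964046 mol.
Step 1 (Fe2O3:Fe = 1:2): theoretical n(Fe) = 1.92809 mol; at 87.96% yield, n(Fe) = 1.69595 mol.
Step 2 (Fe:FeCl2 = 1:1): theoretical n(FeCl2) = 1.69595 mol, so theoretical mass = 1.69595 × 126.75 = 214.962 g.
At 61.93% yield, actual mass of FeCl2 = 214.962 × 0.6193 = 133.126 g.

133.13 g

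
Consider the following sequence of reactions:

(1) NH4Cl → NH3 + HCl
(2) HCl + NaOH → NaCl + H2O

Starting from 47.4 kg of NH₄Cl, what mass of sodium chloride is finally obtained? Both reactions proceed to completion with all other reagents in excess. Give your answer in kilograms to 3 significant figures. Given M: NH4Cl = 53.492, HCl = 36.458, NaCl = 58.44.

51.8 kg

47.4 kg = 47400 g.
n(NH4Cl) = 47400 / 53.492 = 886.1 mol.
Step 1 gives a 1:1 ratio of NH4Cl to HCl, so n(HCl) = 886.1 mol.
In step 2 the HCl:NaCl ratio is 1:1, so n(NaCl) = 886.1 mol.
Mass of NaCl = 886.1 × 58.44 = 51780 g = 51.8 kg.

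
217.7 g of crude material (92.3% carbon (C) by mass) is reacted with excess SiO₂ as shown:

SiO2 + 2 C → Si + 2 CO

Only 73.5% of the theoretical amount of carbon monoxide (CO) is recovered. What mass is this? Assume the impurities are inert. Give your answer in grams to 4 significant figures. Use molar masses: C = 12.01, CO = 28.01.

344.4 g

Pure C available = 217.7 g × 0.923 = 200.94 g.
n(C) = 200.94 g / 12.01 g/mol = 16.731 mol.
From the equation the C:CO mole ratio is 2:2, so n(CO) = 16.731 × 2/2 = 16.731 mol.
Mass of CO = 16.731 mol × 28.01 g/mol = 468.63 g.
Actual mass collected = 468.63 g × 0.735 = 344.44 g.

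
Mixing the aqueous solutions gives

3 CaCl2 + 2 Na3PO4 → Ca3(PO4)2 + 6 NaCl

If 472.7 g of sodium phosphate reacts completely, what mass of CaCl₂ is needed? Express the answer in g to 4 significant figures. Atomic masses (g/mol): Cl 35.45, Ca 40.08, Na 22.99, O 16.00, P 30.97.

480.0 g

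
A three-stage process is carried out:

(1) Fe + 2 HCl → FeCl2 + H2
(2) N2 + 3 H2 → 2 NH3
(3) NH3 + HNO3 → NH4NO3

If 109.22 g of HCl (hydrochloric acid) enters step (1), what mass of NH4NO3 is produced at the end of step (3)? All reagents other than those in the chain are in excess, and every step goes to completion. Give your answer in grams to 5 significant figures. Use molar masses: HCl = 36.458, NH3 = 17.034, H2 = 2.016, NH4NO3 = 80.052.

79.939 g

n(HCl) = 109.22 / 36.458 = 2.99578 mol.
Reaction (1): HCl→H2 ratio 2:1 ⇒ n(H2) = 1.49789 mol.
Reaction (2): H2→NH3 ratio 3:2 ⇒ n(NH3) = 0.998592 mol.
Reaction (3): NH3→NH4NO3 ratio 1:1 ⇒ n(NH4NO3) = 0.998592 mol.
Mass of NH4NO3 = 0.998592 × 80.052 = 79.9393 g.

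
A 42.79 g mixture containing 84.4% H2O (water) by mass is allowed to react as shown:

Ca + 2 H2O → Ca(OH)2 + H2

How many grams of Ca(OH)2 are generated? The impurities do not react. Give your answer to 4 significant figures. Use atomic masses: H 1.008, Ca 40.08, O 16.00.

Mass of pure H2O = 42.79 g × 0.844 = 36.115 g.
M(H2O) = 2(1.008) + 16.00 = 18.016 g/mol.
M(Ca(OH)2) = 40.08 + 2(16.00) + 2(1.008) = 74.096 g/mol.
n(H2O) = 36.115 g / 18.016 g/mol = 2.0046 mol.
From the equation the H2O:Ca(OH)2 mole ratio is 2:1, so n(Ca(OH)2) = 2.0046 × 1/2 = 1.0023 mol.
Mass of Ca(OH)2 = 1.0023 mol × 74.096 g/mol = 74.266 g.

74.27 g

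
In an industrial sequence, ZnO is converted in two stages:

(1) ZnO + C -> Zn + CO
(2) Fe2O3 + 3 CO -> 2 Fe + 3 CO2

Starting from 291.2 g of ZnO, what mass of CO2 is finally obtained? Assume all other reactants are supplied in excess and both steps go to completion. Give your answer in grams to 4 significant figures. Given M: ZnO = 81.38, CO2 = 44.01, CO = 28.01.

157.5 g

n(ZnO) = 291.20 / 81.38 = 3.5783 mol.
Step 1 gives a 1:1 ratio of ZnO to CO, so n(CO) = 3.5783 mol.
In step 2 the CO:CO2 ratio is 3:3, so n(CO2) = 3.5783 mol.
Mass of CO2 = 3.5783 × 44.01 = 157.48 g.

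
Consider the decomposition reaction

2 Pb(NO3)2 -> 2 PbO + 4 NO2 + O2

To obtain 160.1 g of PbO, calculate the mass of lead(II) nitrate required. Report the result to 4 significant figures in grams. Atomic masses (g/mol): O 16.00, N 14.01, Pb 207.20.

M(PbO) = 207.20 + 16.00 = 223.20 g/mol.
M(Pb(NO3)2) = 207.20 + 2(14.01) + 6(16.00) = 331.22 g/mol.
n(PbO) = 160.10 g / 223.20 g/mol = 0.71729 mol.
From the equation the PbO:Pb(NO3)2 mole ratio is 2:2, so n(Pb(NO3)2) = 0.71729 × 2/2 = 0.71729 mol.
Mass of Pb(NO3)2 = 0.71729 mol × 331.22 g/mol = 237.58 g.

237.6 g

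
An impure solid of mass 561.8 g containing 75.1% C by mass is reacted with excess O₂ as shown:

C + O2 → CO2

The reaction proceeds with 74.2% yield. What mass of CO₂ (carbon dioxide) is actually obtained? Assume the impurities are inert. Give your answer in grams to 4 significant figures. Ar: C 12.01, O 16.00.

1147 g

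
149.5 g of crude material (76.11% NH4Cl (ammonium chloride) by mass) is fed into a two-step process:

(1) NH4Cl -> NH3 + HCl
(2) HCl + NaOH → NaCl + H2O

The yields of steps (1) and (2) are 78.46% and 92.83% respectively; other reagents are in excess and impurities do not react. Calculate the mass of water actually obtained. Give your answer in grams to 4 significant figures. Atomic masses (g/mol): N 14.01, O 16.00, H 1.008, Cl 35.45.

Pure NH4Cl = 149.5 × 0.7611 = 113.78 g.
M(NH4Cl) = 14.01 + 4(1.008) + 35.45 = 53.492 g/mol.
M(H2O) = 2(1.008) + 16.00 = 18.016 g/mol.
n(NH4Cl) = 113.78 / 53.492 = 2.1271 mol.
Step 1 (NH4Cl:HCl = 1:1): theoretical n(HCl) = 2.1271 mol; at 78.46% yield, n(HCl) = 1.6689 mol.
Step 2 (HCl:H2O = 1:1): theoretical n(H2O) = 1.6689 mol, so theoretical mass = 1.6689 × 18.016 = 30.068 g.
At 92.83% yield, actual mass of H2O = 30.068 × 0.9283 = 27.912 g.

27.91 g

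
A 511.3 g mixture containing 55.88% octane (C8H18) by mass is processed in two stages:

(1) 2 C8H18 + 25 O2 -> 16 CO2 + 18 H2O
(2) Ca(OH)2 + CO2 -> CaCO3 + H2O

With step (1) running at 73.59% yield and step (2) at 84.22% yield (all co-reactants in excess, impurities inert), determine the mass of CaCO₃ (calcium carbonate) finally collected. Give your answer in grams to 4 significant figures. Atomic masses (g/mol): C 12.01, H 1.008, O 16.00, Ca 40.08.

1241 g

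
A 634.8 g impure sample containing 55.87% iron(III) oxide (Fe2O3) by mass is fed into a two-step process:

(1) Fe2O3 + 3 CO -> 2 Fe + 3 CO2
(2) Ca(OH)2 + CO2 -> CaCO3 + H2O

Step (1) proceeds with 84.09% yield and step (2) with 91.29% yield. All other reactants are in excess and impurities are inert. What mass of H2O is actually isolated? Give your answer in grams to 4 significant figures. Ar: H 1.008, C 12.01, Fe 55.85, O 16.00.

Pure Fe2O3 = 634.8 × 0.5587 = 354.66 g.
M(Fe2O3) = 2(55.85) + 3(16.00) = 159.70 g/mol.
M(H2O) = 2(1.008) + 16.00 = 18.016 g/mol.
n(Fe2O3) = 354.66 / 159.70 = 2.2208 mol.
Step 1 (Fe2O3:CO2 = 1:3): theoretical n(CO2) = 6.6624 mol; at 84.09% yield, n(CO2) = 5.6024 mol.
Step 2 (CO2:H2O = 1:1): theoretical n(H2O) = 5.6024 mol, so theoretical mass = 5.6024 × 18.016 = 100.93 g.
At 91.29% yield, actual mass of H2O = 100.93 × 0.9129 = 92.142 g.

92.14 g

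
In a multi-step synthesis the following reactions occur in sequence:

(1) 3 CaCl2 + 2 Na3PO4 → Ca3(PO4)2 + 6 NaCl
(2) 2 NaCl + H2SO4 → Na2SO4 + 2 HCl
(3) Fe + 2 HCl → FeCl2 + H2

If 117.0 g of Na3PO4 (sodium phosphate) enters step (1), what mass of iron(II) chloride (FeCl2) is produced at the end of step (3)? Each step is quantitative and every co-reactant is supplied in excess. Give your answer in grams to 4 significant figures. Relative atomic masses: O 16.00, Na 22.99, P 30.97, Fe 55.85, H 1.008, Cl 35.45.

M(Na3PO4) = 3(22.99) + 30.97 + 4(16.00) = 163.94 g/mol.
M(FeCl2) = 55.85 + 2(35.45) = 126.75 g/mol.
n(Na3PO4) = 117.0 / 163.94 = 0.71368 mol.
Reaction (1): Na3PO4→NaCl ratio 2:6 ⇒ n(NaCl) = 2.1410 mol.
Reaction (2): NaCl→HCl ratio 2:2 ⇒ n(HCl) = 2.1410 mol.
Reaction (3): HCl→FeCl2 ratio 2:1 ⇒ n(FeCl2) = 1.0705 mol.
Mass of FeCl2 = 1.0705 × 126.75 = 135.69 g.

135.7 g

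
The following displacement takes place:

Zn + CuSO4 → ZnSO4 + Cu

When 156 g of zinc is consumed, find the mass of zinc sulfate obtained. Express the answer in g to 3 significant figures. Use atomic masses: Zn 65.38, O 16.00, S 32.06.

M(Zn) = 65.38 g/mol.
M(ZnSO4) = 65.38 + 32.06 + 4(16.00) = 161.44 g/mol.
n(Zn) = 156.0 g / 65.38 g/mol = 2.386 mol.
From the equation the Zn:ZnSO4 mole ratio is 1:1, so n(ZnSO4) = 2.386 × 1/1 = 2.386 mol.
Mass of ZnSO4 = 2.386 mol × 161.44 g/mol = 385.2 g.

385 g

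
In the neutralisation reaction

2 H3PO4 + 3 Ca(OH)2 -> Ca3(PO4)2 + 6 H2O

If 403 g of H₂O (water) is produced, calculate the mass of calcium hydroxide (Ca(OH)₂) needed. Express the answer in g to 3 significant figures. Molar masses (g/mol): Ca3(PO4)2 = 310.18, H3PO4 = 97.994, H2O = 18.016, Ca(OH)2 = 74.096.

n(H2O) = 403.0 g / 18.016 g/mol = 22.37 mol.
From the equation the H2O:Ca(OH)2 mole ratio is 6:3, so n(Ca(OH)2) = 22.37 × 3/6 = 11.18 mol.
Mass of Ca(OH)2 = 11.18 mol × 74.096 g/mol = 828.7 g.

829 g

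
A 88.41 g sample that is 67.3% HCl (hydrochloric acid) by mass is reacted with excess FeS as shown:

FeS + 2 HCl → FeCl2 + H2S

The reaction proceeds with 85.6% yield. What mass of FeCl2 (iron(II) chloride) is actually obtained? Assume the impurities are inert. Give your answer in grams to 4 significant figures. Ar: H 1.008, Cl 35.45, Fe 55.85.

88.54 g

Pure HCl available = 88.41 g × 0.673 = 59.500 g.
M(HCl) = 1.008 + 35.45 = 36.458 g/mol.
M(FeCl2) = 55.85 + 2(35.45) = 126.75 g/mol.
n(HCl) = 59.500 g / 36.458 g/mol = 1.6320 mol.
From the equation the HCl:FeCl2 mole ratio is 2:1, so n(FeCl2) = 1.6320 × 1/2 = 0.81601 mol.
Mass of FeCl2 = 0.81601 mol × 126.75 g/mol = 103.43 g.
Actual mass collected = 103.43 g × 0.856 = 88.535 g.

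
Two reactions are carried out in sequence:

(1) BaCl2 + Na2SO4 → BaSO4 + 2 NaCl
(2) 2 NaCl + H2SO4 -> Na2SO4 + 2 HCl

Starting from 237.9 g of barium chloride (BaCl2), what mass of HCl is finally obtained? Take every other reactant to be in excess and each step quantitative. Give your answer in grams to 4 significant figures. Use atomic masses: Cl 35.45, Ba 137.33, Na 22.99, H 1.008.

M(BaCl2) = 137.33 + 2(35.45) = 208.23 g/mol.
M(HCl) = 1.008 + 35.45 = 36.458 g/mol.
n(BaCl2) = 237.90 / 208.23 = 1.1425 mol.
Step 1 gives a 1:2 ratio of BaCl2 to NaCl, so n(NaCl) = 2.2850 mol.
In step 2 the NaCl:HCl ratio is 2:2, so n(HCl) = 2.2850 mol.
Mass of HCl = 2.2850 × 36.458 = 83.306 g.

83.31 g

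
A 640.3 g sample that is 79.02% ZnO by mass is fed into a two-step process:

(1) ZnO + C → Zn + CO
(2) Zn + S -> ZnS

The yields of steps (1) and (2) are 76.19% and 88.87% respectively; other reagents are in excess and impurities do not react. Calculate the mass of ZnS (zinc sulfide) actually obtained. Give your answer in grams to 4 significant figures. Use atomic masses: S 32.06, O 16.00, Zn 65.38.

410.2 g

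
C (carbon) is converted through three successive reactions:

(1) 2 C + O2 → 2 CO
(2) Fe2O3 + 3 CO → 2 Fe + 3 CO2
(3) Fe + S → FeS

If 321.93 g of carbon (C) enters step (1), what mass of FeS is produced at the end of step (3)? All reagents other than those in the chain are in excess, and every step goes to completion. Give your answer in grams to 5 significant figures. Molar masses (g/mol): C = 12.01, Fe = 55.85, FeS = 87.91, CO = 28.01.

n(C) = 321.93 / 12.01 = 26.8052 mol.
Reaction (1): C→CO ratio 2:2 ⇒ n(CO) = 26.8052 mol.
Reaction (2): CO→Fe ratio 3:2 ⇒ n(Fe) = 17.8701 mol.
Reaction (3): Fe→FeS ratio 1:1 ⇒ n(FeS) = 17.8701 mol.
Mass of FeS = 17.8701 × 87.91 = 1570.96 g.

1571.0 g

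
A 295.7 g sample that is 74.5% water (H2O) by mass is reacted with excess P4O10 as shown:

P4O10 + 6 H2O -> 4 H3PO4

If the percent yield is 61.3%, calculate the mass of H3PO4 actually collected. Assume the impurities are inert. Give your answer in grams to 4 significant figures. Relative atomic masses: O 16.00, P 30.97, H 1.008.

Pure H2O available = 295.7 g × 0.745 = 220.30 g.
M(H2O) = 2(1.008) + 16.00 = 18.016 g/mol.
M(H3PO4) = 3(1.008) + 30.97 + 4(16.00) = 97.994 g/mol.
n(H2O) = 220.30 g / 18.016 g/mol = 12.228 mol.
From the equation the H2O:H3PO4 mole ratio is 6:4, so n(H3PO4) = 12.228 × 4/6 = 8.1519 mol.
Mass of H3PO4 = 8.1519 mol × 97.994 g/mol = 798.84 g.
Actual mass collected = 798.84 g × 0.613 = 489.69 g.

489.7 g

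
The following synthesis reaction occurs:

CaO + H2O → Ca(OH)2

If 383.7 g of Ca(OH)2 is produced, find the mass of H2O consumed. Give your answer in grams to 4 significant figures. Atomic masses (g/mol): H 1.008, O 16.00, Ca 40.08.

M(Ca(OH)2) = 40.08 + 2(16.00) + 2(1.008) = 74.096 g/mol.
M(H2O) = 2(1.008) + 16.00 = 18.016 g/mol.
n(Ca(OH)2) = 383.70 g / 74.096 g/mol = 5.1784 mol.
From the equation the Ca(OH)2:H2O mole ratio is 1:1, so n(H2O) = 5.1784 × 1/1 = 5.1784 mol.
Mass of H2O = 5.1784 mol × 18.016 g/mol = 93.294 g.

93.29 g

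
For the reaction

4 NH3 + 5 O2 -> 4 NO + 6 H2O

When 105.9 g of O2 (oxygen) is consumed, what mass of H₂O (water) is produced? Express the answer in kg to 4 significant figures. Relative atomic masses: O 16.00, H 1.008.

0.07155 kg

M(O2) = 2(16.00) = 32.00 g/mol.
M(H2O) = 2(1.008) + 16.00 = 18.016 g/mol.
n(O2) = 105.90 g / 32.00 g/mol = 3.3094 mol.
From the equation the O2:H2O mole ratio is 5:6, so n(H2O) = 3.3094 × 6/5 = 3.9713 mol.
Mass of H2O = 3.9713 mol × 18.016 g/mol = 71.546 g.
Converting to kg: 71.546 g = 0.07155 kg.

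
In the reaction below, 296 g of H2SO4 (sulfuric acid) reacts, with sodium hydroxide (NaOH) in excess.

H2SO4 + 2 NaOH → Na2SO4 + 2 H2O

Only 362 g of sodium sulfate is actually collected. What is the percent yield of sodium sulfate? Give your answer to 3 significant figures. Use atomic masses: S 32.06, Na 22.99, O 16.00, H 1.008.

M(H2SO4) = 2(1.008) + 32.06 + 4(16.00) = 98.076 g/mol.
M(Na2SO4) = 2(22.99) + 32.06 + 4(16.00) = 142.04 g/mol.
n(H2SO4) = 296.0 g / 98.076 g/mol = 3.018 mol.
From the equation the H2SO4:Na2SO4 mole ratio is 1:1, so n(Na2SO4) = 3.018 × 1/1 = 3.018 mol.
Mass of Na2SO4 = 3.018 mol × 142.04 g/mol = 428.7 g.
This is the theoretical yield. Percent yield = 362 g / 428.7 g × 100% = 84.44%.

84.4 %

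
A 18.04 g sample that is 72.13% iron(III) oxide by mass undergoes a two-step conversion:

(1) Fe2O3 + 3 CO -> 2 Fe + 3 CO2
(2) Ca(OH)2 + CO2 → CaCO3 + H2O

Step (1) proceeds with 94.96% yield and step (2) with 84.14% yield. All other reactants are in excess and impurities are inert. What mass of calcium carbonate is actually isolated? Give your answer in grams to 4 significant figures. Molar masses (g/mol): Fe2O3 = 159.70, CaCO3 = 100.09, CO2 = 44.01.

Pure Fe2O3 = 18.04 × 0.7213 = 13.012 g.
n(Fe2O3) = 13.012 / 159.70 = 0.081479 mol.
Step 1 (Fe2O3:CO2 = 1:3): theoretical n(CO2) = 0.24444 mol; at 94.96% yield, n(CO2) = 0.23212 mol.
Step 2 (CO2:CaCO3 = 1:1): theoretical n(CaCO3) = 0.23212 mol, so theoretical mass = 0.23212 × 100.09 = 23.233 g.
At 84.14% yield, actual mass of CaCO3 = 23.233 × 0.8414 = 19.548 g.

19.55 g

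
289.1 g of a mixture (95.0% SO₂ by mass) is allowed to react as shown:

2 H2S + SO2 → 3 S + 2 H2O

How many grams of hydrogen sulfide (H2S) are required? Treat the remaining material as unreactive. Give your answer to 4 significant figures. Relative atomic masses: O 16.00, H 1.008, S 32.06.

Mass of pure SO2 = 289.1 g × 0.950 = 274.65 g.
M(SO2) = 32.06 + 2(16.00) = 64.06 g/mol.
M(H2S) = 2(1.008) + 32.06 = 34.076 g/mol.
n(SO2) = 274.65 g / 64.06 g/mol = 4.2873 mol.
From the equation the SO2:H2S mole ratio is 1:2, so n(H2S) = 4.2873 × 2/1 = 8.5746 mol.
Mass of H2S = 8.5746 mol × 34.076 g/mol = 292.19 g.

292.2 g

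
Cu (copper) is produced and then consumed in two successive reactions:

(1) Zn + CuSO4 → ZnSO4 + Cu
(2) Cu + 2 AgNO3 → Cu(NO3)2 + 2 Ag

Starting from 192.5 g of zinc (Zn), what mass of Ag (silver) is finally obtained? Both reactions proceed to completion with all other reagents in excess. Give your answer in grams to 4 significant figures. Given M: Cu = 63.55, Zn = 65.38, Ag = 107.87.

n(Zn) = 192.50 / 65.38 = 2.9443 mol.
Step 1 gives a 1:1 ratio of Zn to Cu, so n(Cu) = 2.9443 mol.
In step 2 the Cu:Ag ratio is 1:2, so n(Ag) = 5.8887 mol.
Mass of Ag = 5.8887 × 107.87 = 635.21 g.

635.2 g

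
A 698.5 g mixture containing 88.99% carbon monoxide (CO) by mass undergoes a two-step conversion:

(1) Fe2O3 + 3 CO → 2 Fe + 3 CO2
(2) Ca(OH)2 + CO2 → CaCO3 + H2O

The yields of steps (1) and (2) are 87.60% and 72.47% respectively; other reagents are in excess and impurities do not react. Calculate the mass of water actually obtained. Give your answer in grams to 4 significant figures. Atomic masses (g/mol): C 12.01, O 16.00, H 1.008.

Pure CO = 698.5 × 0.8899 = 621.60 g.
M(CO) = 12.01 + 16.00 = 28.01 g/mol.
M(H2O) = 2(1.008) + 16.00 = 18.016 g/mol.
n(CO) = 621.60 / 28.01 = 22.192 mol.
Step 1 (CO:CO2 = 3:3): theoretical n(CO2) = 22.192 mol; at 87.60% yield, n(CO2) = 19.440 mol.
Step 2 (CO2:H2O = 1:1): theoretical n(H2O) = 19.440 mol, so theoretical mass = 19.440 × 18.016 = 350.23 g.
At 72.47% yield, actual mass of H2O = 350.23 × 0.7247 = 253.81 g.

253.8 g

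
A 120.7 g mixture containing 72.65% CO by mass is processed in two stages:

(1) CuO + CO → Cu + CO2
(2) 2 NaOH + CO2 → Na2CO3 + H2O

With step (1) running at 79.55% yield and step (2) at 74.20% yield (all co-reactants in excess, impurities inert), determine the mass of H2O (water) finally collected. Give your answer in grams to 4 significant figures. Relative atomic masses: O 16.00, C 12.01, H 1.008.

33.29 g

Pure CO = 120.7 × 0.7265 = 87.689 g.
M(CO) = 12.01 + 16.00 = 28.01 g/mol.
M(H2O) = 2(1.008) + 16.00 = 18.016 g/mol.
n(CO) = 87.689 / 28.01 = 3.1306 mol.
Step 1 (CO:CO2 = 1:1): theoretical n(CO2) = 3.1306 mol; at 79.55% yield, n(CO2) = 2.4904 mol.
Step 2 (CO2:H2O = 1:1): theoretical n(H2O) = 2.4904 mol, so theoretical mass = 2.4904 × 18.016 = 44.867 g.
At 74.20% yield, actual mass of H2O = 44.867 × 0.7420 = 33.291 g.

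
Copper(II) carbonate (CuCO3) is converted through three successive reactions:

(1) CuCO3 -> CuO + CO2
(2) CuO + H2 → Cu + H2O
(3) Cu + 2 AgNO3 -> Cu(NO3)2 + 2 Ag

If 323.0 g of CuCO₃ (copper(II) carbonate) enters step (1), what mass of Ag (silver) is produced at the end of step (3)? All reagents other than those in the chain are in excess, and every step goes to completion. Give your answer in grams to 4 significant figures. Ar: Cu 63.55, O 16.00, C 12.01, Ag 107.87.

M(CuCO3) = 63.55 + 12.01 + 3(16.00) = 123.56 g/mol.
M(Ag) = 107.87 g/mol.
n(CuCO3) = 323.0 / 123.56 = 2.6141 mol.
Reaction (1): CuCO3→CuO ratio 1:1 ⇒ n(CuO) = 2.6141 mol.
Reaction (2): CuO→Cu ratio 1:1 ⇒ n(Cu) = 2.6141 mol.
Reaction (3): Cu→Ag ratio 1:2 ⇒ n(Ag) = 5.2282 mol.
Mass of Ag = 5.2282 × 107.87 = 563.97 g.

564.0 g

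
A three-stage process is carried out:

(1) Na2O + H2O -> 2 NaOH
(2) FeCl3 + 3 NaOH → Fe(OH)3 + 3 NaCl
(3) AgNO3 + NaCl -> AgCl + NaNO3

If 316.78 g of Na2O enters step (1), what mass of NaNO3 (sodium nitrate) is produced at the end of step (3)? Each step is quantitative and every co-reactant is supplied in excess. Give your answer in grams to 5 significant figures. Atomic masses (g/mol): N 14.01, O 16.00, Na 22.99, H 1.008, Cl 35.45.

M(Na2O) = 2(22.99) + 16.00 = 61.98 g/mol.
M(NaNO3) = 22.99 + 14.01 + 3(16.00) = 85.00 g/mol.
n(Na2O) = 316.78 / 61.98 = 5.11100 mol.
Reaction (1): Na2O→NaOH ratio 1:2 ⇒ n(NaOH) = 10.2220 mol.
Reaction (2): NaOH→NaCl ratio 3:3 ⇒ n(NaCl) = 10.2220 mol.
Reaction (3): NaCl→NaNO3 ratio 1:1 ⇒ n(NaNO3) = 10.2220 mol.
Mass of NaNO3 = 10.2220 × 85.00 = 868.871 g.

868.87 g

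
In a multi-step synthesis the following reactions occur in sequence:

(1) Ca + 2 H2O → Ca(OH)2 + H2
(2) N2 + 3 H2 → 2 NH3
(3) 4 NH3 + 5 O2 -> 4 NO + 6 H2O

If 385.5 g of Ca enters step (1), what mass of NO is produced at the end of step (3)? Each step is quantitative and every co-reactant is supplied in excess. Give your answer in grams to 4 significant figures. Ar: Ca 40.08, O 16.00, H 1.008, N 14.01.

M(Ca) = 40.08 g/mol.
M(NO) = 14.01 + 16.00 = 30.01 g/mol.
n(Ca) = 385.5 / 40.08 = 9.6183 mol.
Reaction (1): Ca→H2 ratio 1:1 ⇒ n(H2) = 9.6183 mol.
Reaction (2): H2→NH3 ratio 3:2 ⇒ n(NH3) = 6.4122 mol.
Reaction (3): NH3→NO ratio 4:4 ⇒ n(NO) = 6.4122 mol.
Mass of NO = 6.4122 × 30.01 = 192.43 g.

192.4 g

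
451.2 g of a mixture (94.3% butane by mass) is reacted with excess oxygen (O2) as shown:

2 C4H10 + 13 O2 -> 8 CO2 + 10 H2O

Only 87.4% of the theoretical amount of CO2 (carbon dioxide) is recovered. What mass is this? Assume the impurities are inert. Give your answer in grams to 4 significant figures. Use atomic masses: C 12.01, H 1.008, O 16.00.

1126 g

Pure C4H10 available = 451.2 g × 0.943 = 425.48 g.
M(C4H10) = 4(12.01) + 10(1.008) = 58.12 g/mol.
M(CO2) = 12.01 + 2(16.00) = 44.01 g/mol.
n(C4H10) = 425.48 g / 58.12 g/mol = 7.3207 mol.
From the equation the C4H10:CO2 mole ratio is 2:8, so n(CO2) = 7.3207 × 8/2 = 29.283 mol.
Mass of CO2 = 29.283 mol × 44.01 g/mol = 1288.7 g.
Actual mass collected = 1288.7 g × 0.874 = 1126.4 g.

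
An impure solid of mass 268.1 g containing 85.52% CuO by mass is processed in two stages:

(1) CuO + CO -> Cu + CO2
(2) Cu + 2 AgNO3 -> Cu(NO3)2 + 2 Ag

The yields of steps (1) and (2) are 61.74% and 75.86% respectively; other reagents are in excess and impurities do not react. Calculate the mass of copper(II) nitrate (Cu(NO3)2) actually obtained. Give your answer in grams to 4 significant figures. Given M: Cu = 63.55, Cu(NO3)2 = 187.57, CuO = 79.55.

253.2 g

Pure CuO = 268.1 × 0.8552 = 229.28 g.
n(CuO) = 229.28 / 79.55 = 2.8822 mol.
Step 1 (CuO:Cu = 1:1): theoretical n(Cu) = 2.8822 mol; at 61.74% yield, n(Cu) = 1.7795 mol.
Step 2 (Cu:Cu(NO3)2 = 1:1): theoretical n(Cu(NO3)2) = 1.7795 mol, so theoretical mass = 1.7795 × 187.57 = 333.78 g.
At 75.86% yield, actual mass of Cu(NO3)2 = 333.78 × 0.7586 = 253.20 g.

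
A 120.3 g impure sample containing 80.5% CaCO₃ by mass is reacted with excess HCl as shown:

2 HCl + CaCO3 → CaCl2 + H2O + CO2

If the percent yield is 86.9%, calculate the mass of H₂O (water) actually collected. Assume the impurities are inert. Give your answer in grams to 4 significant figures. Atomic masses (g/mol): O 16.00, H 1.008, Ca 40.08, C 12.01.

15.15 g

Pure CaCO3 available = 120.3 g × 0.805 = 96.841 g.
M(CaCO3) = 40.08 + 12.01 + 3(16.00) = 100.09 g/mol.
M(H2O) = 2(1.008) + 16.00 = 18.016 g/mol.
n(CaCO3) = 96.841 g / 100.09 g/mol = 0.96754 mol.
From the equation the CaCO3:H2O mole ratio is 1:1, so n(H2O) = 0.96754 × 1/1 = 0.96754 mol.
Mass of H2O = 0.96754 mol × 18.016 g/mol = 17.431 g.
Actual mass collected = 17.431 g × 0.869 = 15.148 g.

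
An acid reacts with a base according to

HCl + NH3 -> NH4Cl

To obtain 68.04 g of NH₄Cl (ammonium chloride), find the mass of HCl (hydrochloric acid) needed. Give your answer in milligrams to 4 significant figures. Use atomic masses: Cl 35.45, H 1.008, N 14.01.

46370 mg

M(NH4Cl) = 14.01 + 4(1.008) + 35.45 = 53.492 g/mol.
M(HCl) = 1.008 + 35.45 = 36.458 g/mol.
n(NH4Cl) = 68.040 g / 53.492 g/mol = 1.2720 mol.
From the equation the NH4Cl:HCl mole ratio is 1:1, so n(HCl) = 1.2720 × 1/1 = 1.2720 mol.
Mass of HCl = 1.2720 mol × 36.458 g/mol = 46.373 g.
Converting to mg: 46.373 g = 46370 mg.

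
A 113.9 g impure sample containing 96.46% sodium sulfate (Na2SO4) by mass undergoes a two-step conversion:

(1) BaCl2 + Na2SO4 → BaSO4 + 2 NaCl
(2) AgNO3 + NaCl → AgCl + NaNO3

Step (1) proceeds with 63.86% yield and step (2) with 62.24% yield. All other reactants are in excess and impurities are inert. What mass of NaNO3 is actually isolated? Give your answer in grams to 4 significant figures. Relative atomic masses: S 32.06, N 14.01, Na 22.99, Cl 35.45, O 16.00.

52.26 g

Pure Na2SO4 = 113.9 × 0.9646 = 109.87 g.
M(Na2SO4) = 2(22.99) + 32.06 + 4(16.00) = 142.04 g/mol.
M(NaNO3) = 22.99 + 14.01 + 3(16.00) = 85.00 g/mol.
n(Na2SO4) = 109.87 / 142.04 = 0.77350 mol.
Step 1 (Na2SO4:NaCl = 1:2): theoretical n(NaCl) = 1.5470 mol; at 63.86% yield, n(NaCl) = 0.98791 mol.
Step 2 (NaCl:NaNO3 = 1:1): theoretical n(NaNO3) = 0.98791 mol, so theoretical mass = 0.98791 × 85.00 = 83.973 g.
At 62.24% yield, actual mass of NaNO3 = 83.973 × 0.6224 = 52.265 g.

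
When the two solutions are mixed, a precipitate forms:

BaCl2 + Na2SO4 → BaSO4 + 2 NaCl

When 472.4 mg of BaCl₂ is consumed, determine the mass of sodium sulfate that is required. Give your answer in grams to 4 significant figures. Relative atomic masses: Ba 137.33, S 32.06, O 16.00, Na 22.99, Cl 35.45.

M(BaCl2) = 137.33 + 2(35.45) = 208.23 g/mol.
M(Na2SO4) = 2(22.99) + 32.06 + 4(16.00) = 142.04 g/mol.
Convert: 472.4 mg = 0.47240 g.
n(BaCl2) = 0.47240 g / 208.23 g/mol = 0.0022686 mol.
From the equation the BaCl2:Na2SO4 mole ratio is 1:1, so n(Na2SO4) = 0.0022686 × 1/1 = 0.0022686 mol.
Mass of Na2SO4 = 0.0022686 mol × 142.04 g/mol = 0.32224 g.

0.3222 g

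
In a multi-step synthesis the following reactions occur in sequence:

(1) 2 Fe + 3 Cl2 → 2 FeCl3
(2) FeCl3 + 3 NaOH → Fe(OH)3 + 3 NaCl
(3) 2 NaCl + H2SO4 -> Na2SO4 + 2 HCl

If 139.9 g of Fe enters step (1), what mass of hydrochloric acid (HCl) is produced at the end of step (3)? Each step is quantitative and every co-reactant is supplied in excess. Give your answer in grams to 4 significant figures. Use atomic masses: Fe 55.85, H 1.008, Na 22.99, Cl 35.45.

M(Fe) = 55.85 g/mol.
M(HCl) = 1.008 + 35.45 = 36.458 g/mol.
n(Fe) = 139.9 / 55.85 = 2.5049 mol.
Reaction (1): Fe→FeCl3 ratio 2:2 ⇒ n(FeCl3) = 2.5049 mol.
Reaction (2): FeCl3→NaCl ratio 1:3 ⇒ n(NaCl) = 7.5148 mol.
Reaction (3): NaCl→HCl ratio 2:2 ⇒ n(HCl) = 7.5148 mol.
Mass of HCl = 7.5148 × 36.458 = 273.97 g.

274.0 g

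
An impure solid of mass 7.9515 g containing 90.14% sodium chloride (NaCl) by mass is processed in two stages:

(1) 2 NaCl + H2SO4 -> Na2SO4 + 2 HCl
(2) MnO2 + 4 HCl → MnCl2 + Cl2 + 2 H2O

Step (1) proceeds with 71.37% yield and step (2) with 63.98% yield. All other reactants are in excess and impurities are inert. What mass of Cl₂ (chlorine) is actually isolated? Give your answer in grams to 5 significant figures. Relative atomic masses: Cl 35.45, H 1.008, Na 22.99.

0.99266 g

Pure NaCl = 7.9515 × 0.9014 = 7.16748 g.
M(NaCl) = 22.99 + 35.45 = 58.44 g/mol.
M(Cl2) = 2(35.45) = 70.90 g/mol.
n(NaCl) = 7.16748 / 58.44 = 0.122647 mol.
Step 1 (NaCl:HCl = 2:2): theoretical n(HCl) = 0.122647 mol; at 71.37% yield, n(HCl) = 0.0875331 mol.
Step 2 (HCl:Cl2 = 4:1): theoretical n(Cl2) = 0.0218833 mol, so theoretical mass = 0.0218833 × 70.90 = 1.55152 g.
At 63.98% yield, actual mass of Cl2 = 1.55152 × 0.6398 = 0.992665 g.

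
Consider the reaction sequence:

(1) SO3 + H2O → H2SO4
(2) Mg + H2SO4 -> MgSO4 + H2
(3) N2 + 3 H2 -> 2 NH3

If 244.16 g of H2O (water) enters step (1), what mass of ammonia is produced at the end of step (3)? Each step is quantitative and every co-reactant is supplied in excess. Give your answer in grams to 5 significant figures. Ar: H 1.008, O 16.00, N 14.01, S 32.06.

M(H2O) = 2(1.008) + 16.00 = 18.016 g/mol.
M(NH3) = 14.01 + 3(1.008) = 17.034 g/mol.
n(H2O) = 244.16 / 18.016 = 13.5524 mol.
Reaction (1): H2O→H2SO4 ratio 1:1 ⇒ n(H2SO4) = 13.5524 mol.
Reaction (2): H2SO4→H2 ratio 1:1 ⇒ n(H2) = 13.5524 mol.
Reaction (3): H2→NH3 ratio 3:2 ⇒ n(NH3) = 9.03493 mol.
Mass of NH3 = 9.03493 × 17.034 = 153.901 g.

153.90 g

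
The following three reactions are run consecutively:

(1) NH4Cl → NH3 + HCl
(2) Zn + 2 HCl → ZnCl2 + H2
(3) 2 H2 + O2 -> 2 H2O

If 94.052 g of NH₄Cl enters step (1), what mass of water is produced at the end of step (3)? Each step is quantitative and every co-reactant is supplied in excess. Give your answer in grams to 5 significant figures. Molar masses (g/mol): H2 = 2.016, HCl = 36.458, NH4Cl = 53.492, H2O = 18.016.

n(NH4Cl) = 94.052 / 53.492 = 1.75824 mol.
Reaction (1): NH4Cl→HCl ratio 1:1 ⇒ n(HCl) = 1.75824 mol.
Reaction (2): HCl→H2 ratio 2:1 ⇒ n(H2) = 0.879122 mol.
Reaction (3): H2→H2O ratio 2:2 ⇒ n(H2O) = 0.879122 mol.
Mass of H2O = 0.879122 × 18.016 = 15.8383 g.

15.838 g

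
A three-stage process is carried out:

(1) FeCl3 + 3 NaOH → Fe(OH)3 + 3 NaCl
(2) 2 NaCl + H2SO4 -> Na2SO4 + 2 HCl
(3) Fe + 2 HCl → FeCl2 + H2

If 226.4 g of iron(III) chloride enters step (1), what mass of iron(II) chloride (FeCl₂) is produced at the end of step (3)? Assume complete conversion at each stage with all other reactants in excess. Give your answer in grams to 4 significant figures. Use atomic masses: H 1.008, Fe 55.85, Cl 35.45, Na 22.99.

265.4 g

M(FeCl3) = 55.85 + 3(35.45) = 162.20 g/mol.
M(FeCl2) = 55.85 + 2(35.45) = 126.75 g/mol.
n(FeCl3) = 226.4 / 162.20 = 1.3958 mol.
Reaction (1): FeCl3→NaCl ratio 1:3 ⇒ n(NaCl) = 4.1874 mol.
Reaction (2): NaCl→HCl ratio 2:2 ⇒ n(HCl) = 4.1874 mol.
Reaction (3): HCl→FeCl2 ratio 2:1 ⇒ n(FeCl2) = 2.0937 mol.
Mass of FeCl2 = 2.0937 × 126.75 = 265.38 g.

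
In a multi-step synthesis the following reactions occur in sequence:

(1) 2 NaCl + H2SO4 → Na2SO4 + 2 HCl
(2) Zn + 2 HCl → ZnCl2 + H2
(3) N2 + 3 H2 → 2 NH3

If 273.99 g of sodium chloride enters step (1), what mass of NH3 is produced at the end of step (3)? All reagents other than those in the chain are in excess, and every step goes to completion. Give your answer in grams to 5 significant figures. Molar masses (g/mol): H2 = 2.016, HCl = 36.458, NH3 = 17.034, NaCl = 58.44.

26.621 g

n(NaCl) = 273.99 / 58.44 = 4.68840 mol.
Reaction (1): NaCl→HCl ratio 2:2 ⇒ n(HCl) = 4.68840 mol.
Reaction (2): HCl→H2 ratio 2:1 ⇒ n(H2) = 2.34420 mol.
Reaction (3): H2→NH3 ratio 3:2 ⇒ n(NH3) = 1.56280 mol.
Mass of NH3 = 1.56280 × 17.034 = 26.6207 g.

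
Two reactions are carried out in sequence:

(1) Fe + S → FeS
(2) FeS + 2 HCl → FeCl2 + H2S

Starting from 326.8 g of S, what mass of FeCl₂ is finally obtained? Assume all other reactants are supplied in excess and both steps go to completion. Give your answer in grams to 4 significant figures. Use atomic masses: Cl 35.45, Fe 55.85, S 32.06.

M(S) = 32.06 g/mol.
M(FeCl2) = 55.85 + 2(35.45) = 126.75 g/mol.
n(S) = 326.80 / 32.06 = 10.193 mol.
Step 1 gives a 1:1 ratio of S to FeS, so n(FeS) = 10.193 mol.
In step 2 the FeS:FeCl2 ratio is 1:1, so n(FeCl2) = 10.193 mol.
Mass of FeCl2 = 10.193 × 126.75 = 1292.0 g.

1292 g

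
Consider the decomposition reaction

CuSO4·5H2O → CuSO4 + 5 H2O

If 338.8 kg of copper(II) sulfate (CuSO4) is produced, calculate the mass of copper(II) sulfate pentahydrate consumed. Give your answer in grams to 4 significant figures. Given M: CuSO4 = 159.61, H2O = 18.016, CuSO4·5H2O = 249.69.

Convert: 338.8 kg = 338800 g.
n(CuSO4) = 338800 g / 159.61 g/mol = 2122.7 mol.
From the equation the CuSO4:CuSO4·5H2O mole ratio is 1:1, so n(CuSO4·5H2O) = 2122.7 × 1/1 = 2122.7 mol.
Mass of CuSO4·5H2O = 2122.7 mol × 249.69 g/mol = 530010 g.

530000 g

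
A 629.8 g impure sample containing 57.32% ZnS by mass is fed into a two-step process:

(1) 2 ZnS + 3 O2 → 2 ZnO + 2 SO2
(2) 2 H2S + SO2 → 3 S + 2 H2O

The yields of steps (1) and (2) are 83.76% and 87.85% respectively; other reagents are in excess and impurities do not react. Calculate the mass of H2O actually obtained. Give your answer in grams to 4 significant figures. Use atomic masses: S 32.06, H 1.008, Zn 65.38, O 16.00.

98.23 g

Pure ZnS = 629.8 × 0.5732 = 361.00 g.
M(ZnS) = 65.38 + 32.06 = 97.44 g/mol.
M(H2O) = 2(1.008) + 16.00 = 18.016 g/mol.
n(ZnS) = 361.00 / 97.44 = 3.7049 mol.
Step 1 (ZnS:SO2 = 2:2): theoretical n(SO2) = 3.7049 mol; at 83.76% yield, n(SO2) = 3.1032 mol.
Step 2 (SO2:H2O = 1:2): theoretical n(H2O) = 6.2064 mol, so theoretical mass = 6.2064 × 18.016 = 111.81 g.
At 87.85% yield, actual mass of H2O = 111.81 × 0.8785 = 98.229 g.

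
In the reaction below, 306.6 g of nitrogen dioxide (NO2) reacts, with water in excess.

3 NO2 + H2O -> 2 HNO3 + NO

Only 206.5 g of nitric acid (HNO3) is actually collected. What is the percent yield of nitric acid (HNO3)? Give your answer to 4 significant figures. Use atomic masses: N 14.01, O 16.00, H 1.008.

M(NO2) = 14.01 + 2(16.00) = 46.01 g/mol.
M(HNO3) = 1.008 + 14.01 + 3(16.00) = 63.018 g/mol.
n(NO2) = 306.60 g / 46.01 g/mol = 6.6638 mol.
From the equation the NO2:HNO3 mole ratio is 3:2, so n(HNO3) = 6.6638 × 2/3 = 4.4425 mol.
Mass of HNO3 = 4.4425 mol × 63.018 g/mol = 279.96 g.
This is the theoretical yield. Percent yield = 206.5 g / 279.96 g × 100% = 73.761%.

73.76 %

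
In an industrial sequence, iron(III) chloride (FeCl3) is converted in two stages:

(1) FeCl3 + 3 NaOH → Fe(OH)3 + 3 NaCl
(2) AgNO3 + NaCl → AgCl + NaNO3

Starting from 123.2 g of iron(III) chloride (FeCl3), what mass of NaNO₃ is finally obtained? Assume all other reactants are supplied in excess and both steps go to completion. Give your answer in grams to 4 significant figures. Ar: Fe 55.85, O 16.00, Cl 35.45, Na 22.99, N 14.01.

M(FeCl3) = 55.85 + 3(35.45) = 162.20 g/mol.
M(NaNO3) = 22.99 + 14.01 + 3(16.00) = 85.00 g/mol.
n(FeCl3) = 123.20 / 162.20 = 0.75956 mol.
Step 1 gives a 1:3 ratio of FeCl3 to NaCl, so n(NaCl) = 2.2787 mol.
In step 2 the NaCl:NaNO3 ratio is 1:1, so n(NaNO3) = 2.2787 mol.
Mass of NaNO3 = 2.2787 × 85.00 = 193.69 g.

193.7 g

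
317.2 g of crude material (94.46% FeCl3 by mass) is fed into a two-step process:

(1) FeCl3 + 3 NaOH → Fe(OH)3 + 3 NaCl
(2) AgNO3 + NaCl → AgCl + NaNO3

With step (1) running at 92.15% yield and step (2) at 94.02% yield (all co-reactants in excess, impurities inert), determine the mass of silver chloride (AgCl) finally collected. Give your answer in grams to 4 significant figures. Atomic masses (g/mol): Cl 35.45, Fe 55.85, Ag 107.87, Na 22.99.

688.1 g

Pure FeCl3 = 317.2 × 0.9446 = 299.63 g.
M(FeCl3) = 55.85 + 3(35.45) = 162.20 g/mol.
M(AgCl) = 107.87 + 35.45 = 143.32 g/mol.
n(FeCl3) = 299.63 / 162.20 = 1.8473 mol.
Step 1 (FeCl3:NaCl = 1:3): theoretical n(NaCl) = 5.5418 mol; at 92.15% yield, n(NaCl) = 5.1068 mol.
Step 2 (NaCl:AgCl = 1:1): theoretical n(AgCl) = 5.1068 mol, so theoretical mass = 5.1068 × 143.32 = 731.90 g.
At 94.02% yield, actual mass of AgCl = 731.90 × 0.9402 = 688.14 g.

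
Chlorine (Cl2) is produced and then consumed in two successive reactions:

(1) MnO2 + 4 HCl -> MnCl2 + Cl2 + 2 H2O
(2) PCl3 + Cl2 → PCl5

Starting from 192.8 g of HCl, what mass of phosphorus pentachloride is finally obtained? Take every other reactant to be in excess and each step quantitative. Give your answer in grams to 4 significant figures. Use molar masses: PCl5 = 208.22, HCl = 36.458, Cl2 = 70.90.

n(HCl) = 192.80 / 36.458 = 5.2883 mol.
Step 1 gives a 4:1 ratio of HCl to Cl2, so n(Cl2) = 1.3221 mol.
In step 2 the Cl2:PCl5 ratio is 1:1, so n(PCl5) = 1.3221 mol.
Mass of PCl5 = 1.3221 × 208.22 = 275.28 g.

275.3 g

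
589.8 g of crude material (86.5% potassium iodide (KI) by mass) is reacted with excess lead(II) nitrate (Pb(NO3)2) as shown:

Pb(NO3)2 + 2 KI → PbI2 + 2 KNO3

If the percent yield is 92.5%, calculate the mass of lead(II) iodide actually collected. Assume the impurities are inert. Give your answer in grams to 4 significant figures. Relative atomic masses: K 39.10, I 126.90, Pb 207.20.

655.3 g

Pure KI available = 589.8 g × 0.865 = 510.18 g.
M(KI) = 39.10 + 126.90 = 166.00 g/mol.
M(PbI2) = 207.20 + 2(126.90) = 461.00 g/mol.
n(KI) = 510.18 g / 166.00 g/mol = 3.0734 mol.
From the equation the KI:PbI2 mole ratio is 2:1, so n(PbI2) = 3.0734 × 1/2 = 1.5367 mol.
Mass of PbI2 = 1.5367 mol × 461.00 g/mol = 708.41 g.
Actual mass collected = 708.41 g × 0.925 = 655.28 g.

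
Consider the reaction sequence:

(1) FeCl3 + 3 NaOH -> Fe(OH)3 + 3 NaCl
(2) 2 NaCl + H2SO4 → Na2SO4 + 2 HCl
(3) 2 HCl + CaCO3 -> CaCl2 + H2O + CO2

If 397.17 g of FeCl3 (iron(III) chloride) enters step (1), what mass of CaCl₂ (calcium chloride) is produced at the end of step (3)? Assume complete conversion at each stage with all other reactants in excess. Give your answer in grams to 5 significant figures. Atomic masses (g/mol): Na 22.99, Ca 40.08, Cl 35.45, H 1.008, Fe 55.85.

M(FeCl3) = 55.85 + 3(35.45) = 162.20 g/mol.
M(CaCl2) = 40.08 + 2(35.45) = 110.98 g/mol.
n(FeCl3) = 397.17 / 162.20 = 2.44864 mol.
Reaction (1): FeCl3→NaCl ratio 1:3 ⇒ n(NaCl) = 7.34593 mol.
Reaction (2): NaCl→HCl ratio 2:2 ⇒ n(HCl) = 7.34593 mol.
Reaction (3): HCl→CaCl2 ratio 2:1 ⇒ n(CaCl2) = 3.67297 mol.
Mass of CaCl2 = 3.67297 × 110.98 = 407.626 g.

407.63 g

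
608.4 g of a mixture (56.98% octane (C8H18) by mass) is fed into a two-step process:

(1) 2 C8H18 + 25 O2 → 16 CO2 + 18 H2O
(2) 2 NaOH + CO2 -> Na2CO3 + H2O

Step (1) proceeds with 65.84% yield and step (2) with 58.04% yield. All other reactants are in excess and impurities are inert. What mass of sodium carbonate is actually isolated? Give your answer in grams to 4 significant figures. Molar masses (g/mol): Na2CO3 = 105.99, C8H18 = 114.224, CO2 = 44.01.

Pure C8H18 = 608.4 × 0.5698 = 346.67 g.
n(C8H18) = 346.67 / 114.224 = 3.0350 mol.
Step 1 (C8H18:CO2 = 2:16): theoretical n(CO2) = 24.280 mol; at 65.84% yield, n(CO2) = 15.986 mol.
Step 2 (CO2:Na2CO3 = 1:1): theoretical n(Na2CO3) = 15.986 mol, so theoretical mass = 15.986 × 105.99 = 1694.3 g.
At 58.04% yield, actual mass of Na2CO3 = 1694.3 × 0.5804 = 983.39 g.

983.4 g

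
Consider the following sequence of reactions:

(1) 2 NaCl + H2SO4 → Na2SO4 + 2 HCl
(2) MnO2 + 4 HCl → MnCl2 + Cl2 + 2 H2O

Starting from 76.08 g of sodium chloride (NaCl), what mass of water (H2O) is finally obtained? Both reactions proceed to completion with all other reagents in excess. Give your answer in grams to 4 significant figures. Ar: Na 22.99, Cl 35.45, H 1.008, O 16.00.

11.73 g

M(NaCl) = 22.99 + 35.45 = 58.44 g/mol.
M(H2O) = 2(1.008) + 16.00 = 18.016 g/mol.
n(NaCl) = 76.080 / 58.44 = 1.3018 mol.
Step 1 gives a 2:2 ratio of NaCl to HCl, so n(HCl) = 1.3018 mol.
In step 2 the HCl:H2O ratio is 4:2, so n(H2O) = 0.65092 mol.
Mass of H2O = 0.65092 × 18.016 = 11.727 g.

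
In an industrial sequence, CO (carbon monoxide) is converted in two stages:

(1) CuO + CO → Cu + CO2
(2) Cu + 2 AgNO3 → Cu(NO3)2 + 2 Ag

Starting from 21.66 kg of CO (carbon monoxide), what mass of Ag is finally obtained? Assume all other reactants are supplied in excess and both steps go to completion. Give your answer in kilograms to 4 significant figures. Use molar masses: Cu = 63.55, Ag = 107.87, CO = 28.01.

21.66 kg = 21660 g.
n(CO) = 21660 / 28.01 = 773.30 mol.
Step 1 gives a 1:1 ratio of CO to Cu, so n(Cu) = 773.30 mol.
In step 2 the Cu:Ag ratio is 1:2, so n(Ag) = 1546.6 mol.
Mass of Ag = 1546.6 × 107.87 = 166830 g = 166.8 kg.

166.8 kg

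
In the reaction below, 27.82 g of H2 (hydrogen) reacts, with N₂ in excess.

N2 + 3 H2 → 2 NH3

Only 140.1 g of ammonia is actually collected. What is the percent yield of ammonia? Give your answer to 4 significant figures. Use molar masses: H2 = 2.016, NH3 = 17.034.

n(H2) = 27.820 g / 2.016 g/mol = 13.800 mol.
From the equation the H2:NH3 mole ratio is 3:2, so n(NH3) = 13.800 × 2/3 = 9.1997 mol.
Mass of NH3 = 9.1997 mol × 17.034 g/mol = 156.71 g.
This is the theoretical yield. Percent yield = 140.1 g / 156.71 g × 100% = 89.402%.

89.40 %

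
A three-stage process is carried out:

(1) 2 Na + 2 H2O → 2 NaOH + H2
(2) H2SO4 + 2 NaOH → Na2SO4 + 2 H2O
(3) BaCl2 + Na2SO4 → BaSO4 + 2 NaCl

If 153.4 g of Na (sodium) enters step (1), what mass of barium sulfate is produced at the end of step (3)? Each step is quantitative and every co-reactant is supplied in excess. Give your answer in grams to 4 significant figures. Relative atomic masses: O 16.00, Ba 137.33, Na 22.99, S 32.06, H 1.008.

778.6 g

M(Na) = 22.99 g/mol.
M(BaSO4) = 137.33 + 32.06 + 4(16.00) = 233.39 g/mol.
n(Na) = 153.4 / 22.99 = 6.6725 mol.
Reaction (1): Na→NaOH ratio 2:2 ⇒ n(NaOH) = 6.6725 mol.
Reaction (2): NaOH→Na2SO4 ratio 2:1 ⇒ n(Na2SO4) = 3.3362 mol.
Reaction (3): Na2SO4→BaSO4 ratio 1:1 ⇒ n(BaSO4) = 3.3362 mol.
Mass of BaSO4 = 3.3362 × 233.39 = 778.64 g.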